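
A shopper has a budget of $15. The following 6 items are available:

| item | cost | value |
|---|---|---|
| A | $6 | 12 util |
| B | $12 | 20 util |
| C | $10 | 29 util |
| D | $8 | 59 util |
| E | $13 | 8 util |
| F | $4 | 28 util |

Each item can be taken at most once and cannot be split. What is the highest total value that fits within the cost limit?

87 util

Check high-value combinations within $15:
- D+F: cost 8+4=12, value 59+28=87
- A+D: cost 6+8=14, value 12+59=71
- D: cost 8, value 59
- C+F: cost 10+4=14, value 29+28=57
Best: 87 util.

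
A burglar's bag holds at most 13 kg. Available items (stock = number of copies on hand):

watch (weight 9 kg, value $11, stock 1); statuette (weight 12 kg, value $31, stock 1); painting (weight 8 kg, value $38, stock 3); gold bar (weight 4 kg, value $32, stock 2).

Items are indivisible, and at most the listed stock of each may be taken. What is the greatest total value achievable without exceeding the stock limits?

$70

Best selections within weight 13 and stock limits:
- 1×painting + 1×gold bar: weight 12, value 70
- 2×gold bar: weight 8, value 64
- 1×watch + 1×gold bar: weight 13, value 43
- 1×painting: weight 8, value 38
Best: $70.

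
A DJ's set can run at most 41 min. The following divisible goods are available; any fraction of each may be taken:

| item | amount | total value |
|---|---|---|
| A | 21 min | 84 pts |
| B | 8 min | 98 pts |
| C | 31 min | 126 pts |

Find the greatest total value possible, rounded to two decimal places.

Take in order of value per unit:
- B (98/8 per unit): all 8 → value 98, running total 98.00
- C (126/31 per unit): all 31 → value 126, running total 224.00
- A (84/21 per unit): 2 of 21 → value 2×84/21 = 8.0000, running total 232.00
Total 232.00.

232.00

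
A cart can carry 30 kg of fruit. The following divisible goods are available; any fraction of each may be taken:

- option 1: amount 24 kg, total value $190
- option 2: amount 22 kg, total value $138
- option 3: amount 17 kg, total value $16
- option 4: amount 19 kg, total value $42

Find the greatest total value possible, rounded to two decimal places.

227.64

Take in order of value per unit:
- option 1 (190/24 per unit): all 24 → value 190, running total 190.00
- option 2 (138/22 per unit): 6 of 22 → value 6×138/22 = 37.6364, running total 227.64
Total 227.64.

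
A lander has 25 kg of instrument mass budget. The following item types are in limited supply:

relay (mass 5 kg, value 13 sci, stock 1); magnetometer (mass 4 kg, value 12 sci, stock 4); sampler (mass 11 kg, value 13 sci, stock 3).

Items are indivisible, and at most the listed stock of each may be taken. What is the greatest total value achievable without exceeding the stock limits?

Best selections within mass 25 and stock limits:
- 1×relay + 4×magnetometer: mass 21, value 61
- 1×relay + 2×magnetometer + 1×sampler: mass 24, value 50
Best: 61 sci.

61 sci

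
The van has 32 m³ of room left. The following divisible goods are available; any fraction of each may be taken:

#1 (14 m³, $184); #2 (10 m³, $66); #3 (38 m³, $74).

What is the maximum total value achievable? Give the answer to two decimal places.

265.58

Take in order of value per unit:
- #1 (184/14 per unit): all 14 → value 184, running total 184.00
- #2 (66/10 per unit): all 10 → value 66, running total 250.00
- #3 (74/38 per unit): 8 of 38 → value 8×74/38 = 15.5789, running total 265.58
Total 265.58.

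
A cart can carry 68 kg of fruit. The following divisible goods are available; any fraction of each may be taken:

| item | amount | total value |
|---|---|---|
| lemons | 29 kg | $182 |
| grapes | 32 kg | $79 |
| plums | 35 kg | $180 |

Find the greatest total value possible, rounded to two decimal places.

371.88

Take in order of value per unit:
- lemons (182/29 per unit): all 29 → value 182, running total 182.00
- plums (180/35 per unit): all 35 → value 180, running total 362.00
- grapes (79/32 per unit): 4 of 32 → value 4×79/32 = 9.8750, running total 371.88
Total 371.88.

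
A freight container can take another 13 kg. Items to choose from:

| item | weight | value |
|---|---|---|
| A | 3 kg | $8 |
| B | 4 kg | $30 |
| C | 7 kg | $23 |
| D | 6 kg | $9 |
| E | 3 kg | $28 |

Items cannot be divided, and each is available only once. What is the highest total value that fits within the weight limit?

$67

Check high-value combinations within 13 kg:
- B+D+E: weight 4+6+3=13, value 30+9+28=67
- A+B+E: weight 3+4+3=10, value 8+30+28=66
- A+C+E: weight 3+7+3=13, value 8+23+28=59
- B+E: weight 4+3=7, value 30+28=58
Best: $67.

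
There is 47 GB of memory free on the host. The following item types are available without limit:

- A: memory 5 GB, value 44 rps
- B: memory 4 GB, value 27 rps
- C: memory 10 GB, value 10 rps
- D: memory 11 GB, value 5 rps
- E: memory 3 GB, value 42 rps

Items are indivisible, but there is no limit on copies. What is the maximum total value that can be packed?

632 rps

Best value-per-unit is E at 42/3; filling with it alone gives 15×42 = 630.
Optimal mix: 1×A + 14×E → memory 47, value 632.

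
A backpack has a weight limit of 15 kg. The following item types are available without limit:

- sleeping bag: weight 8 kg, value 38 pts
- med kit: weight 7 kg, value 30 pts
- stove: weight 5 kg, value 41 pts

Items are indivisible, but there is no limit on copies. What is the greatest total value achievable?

123 pts

Best value-per-unit is stove at 41/5, and filling with it alone uses weight 3×5=15. No mix of the others beats 3×41 = 123.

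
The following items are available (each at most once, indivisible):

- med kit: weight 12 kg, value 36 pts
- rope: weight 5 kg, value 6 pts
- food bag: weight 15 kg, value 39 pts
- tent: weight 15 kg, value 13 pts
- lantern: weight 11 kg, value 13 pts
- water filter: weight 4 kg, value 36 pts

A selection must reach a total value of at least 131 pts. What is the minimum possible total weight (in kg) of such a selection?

57

Subsets with value ≥ 131, sorted by total weight:
- med kit+food bag+tent+lantern+water filter: weight 57, value 137
- med kit+rope+food bag+tent+lantern+water filter: weight 62, value 143
Minimum weight: 57 kg.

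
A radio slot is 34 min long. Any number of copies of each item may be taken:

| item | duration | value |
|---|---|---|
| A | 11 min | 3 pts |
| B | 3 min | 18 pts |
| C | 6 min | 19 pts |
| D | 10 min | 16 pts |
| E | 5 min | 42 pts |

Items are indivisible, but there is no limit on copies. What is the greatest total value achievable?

Best value-per-unit is E at 42/5; filling with it alone gives 6×42 = 252.
Optimal mix: 1×B + 6×E → duration 33, value 270.

270 pts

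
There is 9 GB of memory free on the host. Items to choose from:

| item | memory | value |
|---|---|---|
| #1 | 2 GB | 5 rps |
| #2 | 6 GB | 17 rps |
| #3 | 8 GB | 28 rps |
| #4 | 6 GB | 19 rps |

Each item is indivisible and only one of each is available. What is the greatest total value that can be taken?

Check high-value combinations within 9 GB:
- #3: memory 8, value 28
- #1+#4: memory 2+6=8, value 5+19=24
- #1+#2: memory 2+6=8, value 5+17=22
Best: 28 rps.

28 rps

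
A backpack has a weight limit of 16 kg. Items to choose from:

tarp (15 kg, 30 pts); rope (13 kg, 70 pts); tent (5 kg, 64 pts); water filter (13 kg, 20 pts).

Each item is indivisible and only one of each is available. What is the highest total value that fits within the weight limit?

This is a 0/1 knapsack; check combinations near the capacity.
- rope: weight 13, value 70
- tent: weight 5, value 64
- tarp: weight 15, value 30
Best: 70 pts.

70 pts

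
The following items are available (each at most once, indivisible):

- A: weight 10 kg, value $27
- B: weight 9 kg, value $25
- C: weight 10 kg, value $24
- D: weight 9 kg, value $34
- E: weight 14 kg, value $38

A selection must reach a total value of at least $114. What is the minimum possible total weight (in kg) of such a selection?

Subsets with value ≥ 114, sorted by total weight:
- A+B+D+E: weight 42, value 124
- B+C+D+E: weight 42, value 121
- A+C+D+E: weight 43, value 123
Minimum weight: 42 kg.

42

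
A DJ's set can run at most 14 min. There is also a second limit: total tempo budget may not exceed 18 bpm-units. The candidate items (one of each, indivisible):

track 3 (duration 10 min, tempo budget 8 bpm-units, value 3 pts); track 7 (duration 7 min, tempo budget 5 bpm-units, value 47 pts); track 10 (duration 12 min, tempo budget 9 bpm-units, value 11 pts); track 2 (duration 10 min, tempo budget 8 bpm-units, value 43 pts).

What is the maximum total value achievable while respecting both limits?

Feasible sets respecting both limits:
- track 7: duration 7, tempo budget 5, value 47
- track 2: duration 10, tempo budget 8, value 43
- track 10: duration 12, tempo budget 9, value 11
- track 3: duration 10, tempo budget 8, value 3
Best: 47 pts.

47 pts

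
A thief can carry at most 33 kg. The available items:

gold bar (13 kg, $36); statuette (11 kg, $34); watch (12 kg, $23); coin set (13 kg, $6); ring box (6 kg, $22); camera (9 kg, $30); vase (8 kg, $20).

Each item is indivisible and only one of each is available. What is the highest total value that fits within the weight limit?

$100

This is a 0/1 knapsack; check combinations near the capacity.
- gold bar+statuette+camera: weight 13+11+9=33, value 36+34+30=100
- gold bar+statuette+ring box: weight 13+11+6=30, value 36+34+22=92
- gold bar+statuette+vase: weight 13+11+8=32, value 36+34+20=90
Best: $100.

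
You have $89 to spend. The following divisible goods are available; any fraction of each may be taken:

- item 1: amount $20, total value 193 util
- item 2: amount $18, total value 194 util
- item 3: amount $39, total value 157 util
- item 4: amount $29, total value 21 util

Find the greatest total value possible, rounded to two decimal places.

Take in order of value per unit:
- item 2 (194/18 per unit): all 18 → value 194, running total 194.00
- item 1 (193/20 per unit): all 20 → value 193, running total 387.00
- item 3 (157/39 per unit): all 39 → value 157, running total 544.00
- item 4 (21/29 per unit): 12 of 29 → value 12×21/29 = 8.6897, running total 552.69
Total 552.69.

552.69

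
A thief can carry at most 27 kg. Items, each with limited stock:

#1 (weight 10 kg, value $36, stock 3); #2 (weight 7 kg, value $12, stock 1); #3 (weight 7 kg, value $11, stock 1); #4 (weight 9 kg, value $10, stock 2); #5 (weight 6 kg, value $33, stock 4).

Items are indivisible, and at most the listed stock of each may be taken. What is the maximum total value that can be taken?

Top feasible selections:
- 4×#5: weight 24, value 132
- 1×#2 + 3×#5: weight 25, value 111
- 1×#3 + 3×#5: weight 25, value 110
- 1×#4 + 3×#5: weight 27, value 109
Best: $132.

$132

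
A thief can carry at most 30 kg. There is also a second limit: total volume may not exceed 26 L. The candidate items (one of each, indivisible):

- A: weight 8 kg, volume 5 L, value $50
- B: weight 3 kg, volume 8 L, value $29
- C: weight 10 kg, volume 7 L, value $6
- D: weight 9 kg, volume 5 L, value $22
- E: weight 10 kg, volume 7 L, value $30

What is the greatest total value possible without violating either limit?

$131

Feasible sets respecting both limits:
- A+B+D+E: weight 30, volume 25, value 131
- A+B+E: weight 21, volume 20, value 109
- A+B+C+D: weight 30, volume 25, value 107
- A+D+E: weight 27, volume 17, value 102
Best: $131.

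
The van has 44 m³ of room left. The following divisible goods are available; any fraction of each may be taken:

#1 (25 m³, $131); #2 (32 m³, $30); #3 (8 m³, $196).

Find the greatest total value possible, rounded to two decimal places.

Take in order of value per unit:
- #3 (196/8 per unit): all 8 → value 196, running total 196.00
- #1 (131/25 per unit): all 25 → value 131, running total 327.00
- #2 (30/32 per unit): 11 of 32 → value 11×30/32 = 10.3125, running total 337.31
Total 337.31.

337.31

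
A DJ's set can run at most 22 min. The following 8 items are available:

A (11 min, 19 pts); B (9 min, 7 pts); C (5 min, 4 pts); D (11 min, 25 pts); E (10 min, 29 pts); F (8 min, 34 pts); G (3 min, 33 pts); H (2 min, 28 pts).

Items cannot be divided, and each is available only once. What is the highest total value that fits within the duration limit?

102 pts

This is a 0/1 knapsack; check combinations near the capacity.
- B+F+G+H: duration 9+8+3+2=22, value 7+34+33+28=102
- C+F+G+H: duration 5+8+3+2=18, value 4+34+33+28=99
- E+F+G: duration 10+8+3=21, value 29+34+33=96
Best: 102 pts.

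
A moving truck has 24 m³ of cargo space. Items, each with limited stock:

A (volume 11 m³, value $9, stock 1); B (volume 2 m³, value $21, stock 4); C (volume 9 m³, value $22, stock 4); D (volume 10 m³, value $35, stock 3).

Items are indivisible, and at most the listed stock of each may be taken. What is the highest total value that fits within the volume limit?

Top feasible selections:
- 4×B + 1×D: volume 18, value 119
- 2×B + 2×D: volume 24, value 112
Best: $119.

$119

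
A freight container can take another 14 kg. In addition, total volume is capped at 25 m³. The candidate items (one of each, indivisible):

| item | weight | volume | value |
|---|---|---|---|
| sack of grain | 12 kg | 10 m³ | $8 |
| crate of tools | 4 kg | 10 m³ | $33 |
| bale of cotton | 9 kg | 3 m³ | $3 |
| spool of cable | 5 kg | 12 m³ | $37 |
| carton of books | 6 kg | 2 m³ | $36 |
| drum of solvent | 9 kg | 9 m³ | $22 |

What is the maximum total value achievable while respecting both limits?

Feasible sets respecting both limits:
- spool of cable+carton of books: weight 11, volume 14, value 73
- crate of tools+spool of cable: weight 9, volume 22, value 70
- crate of tools+carton of books: weight 10, volume 12, value 69
- spool of cable+drum of solvent: weight 14, volume 21, value 59
Best: $73.

$73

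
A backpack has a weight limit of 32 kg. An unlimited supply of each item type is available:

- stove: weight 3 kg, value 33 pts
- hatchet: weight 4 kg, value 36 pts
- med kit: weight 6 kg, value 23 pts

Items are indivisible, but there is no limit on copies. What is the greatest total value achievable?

Best value-per-unit is stove at 33/3; filling with it alone gives 10×33 = 330.
Optimal mix: 8×stove + 2×hatchet → weight 32, value 336.

336 pts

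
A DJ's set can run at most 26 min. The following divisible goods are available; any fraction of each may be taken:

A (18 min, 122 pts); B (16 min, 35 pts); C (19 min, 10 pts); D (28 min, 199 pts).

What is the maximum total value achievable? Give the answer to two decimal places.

184.79

Take in order of value per unit:
- D (199/28 per unit): 26 of 28 → value 26×199/28 = 184.7857, running total 184.79
Total 184.79.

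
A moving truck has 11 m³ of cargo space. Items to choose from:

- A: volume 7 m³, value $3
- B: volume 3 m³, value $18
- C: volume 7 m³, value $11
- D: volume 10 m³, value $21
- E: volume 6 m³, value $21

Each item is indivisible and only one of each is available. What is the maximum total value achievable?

$39

Check high-value combinations within 11 m³:
- B+E: volume 3+6=9, value 18+21=39
- B+C: volume 3+7=10, value 18+11=29
- E: volume 6, value 21
- A+B: volume 7+3=10, value 3+18=21
- D: volume 10, value 21
Best: $39.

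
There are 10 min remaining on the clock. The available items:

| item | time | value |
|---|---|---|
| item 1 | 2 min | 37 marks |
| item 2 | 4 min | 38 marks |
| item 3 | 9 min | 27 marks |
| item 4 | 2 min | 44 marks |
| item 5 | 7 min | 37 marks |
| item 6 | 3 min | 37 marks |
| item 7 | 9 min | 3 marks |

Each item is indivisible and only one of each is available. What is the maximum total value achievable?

119 marks

Check high-value combinations within 10 min:
- item 1+item 2+item 4: time 2+4+2=8, value 37+38+44=119
- item 2+item 4+item 6: time 4+2+3=9, value 38+44+37=119
- item 1+item 4+item 6: time 2+2+3=7, value 37+44+37=118
Best: 119 marks.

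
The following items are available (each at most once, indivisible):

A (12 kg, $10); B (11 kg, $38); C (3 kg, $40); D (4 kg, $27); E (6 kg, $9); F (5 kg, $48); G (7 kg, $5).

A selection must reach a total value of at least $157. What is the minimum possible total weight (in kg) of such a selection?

Subsets with value ≥ 157, sorted by total weight:
- B+C+D+E+F: weight 29, value 162
- B+C+D+F+G: weight 30, value 158
- A+B+C+D+F: weight 35, value 163
Minimum weight: 29 kg.

29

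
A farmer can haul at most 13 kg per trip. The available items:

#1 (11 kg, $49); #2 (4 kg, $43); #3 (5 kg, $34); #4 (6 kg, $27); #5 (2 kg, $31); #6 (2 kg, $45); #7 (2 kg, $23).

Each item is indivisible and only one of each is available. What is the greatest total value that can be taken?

$153

Check high-value combinations within 13 kg:
- #2+#3+#5+#6: weight 4+5+2+2=13, value 43+34+31+45=153
- #2+#3+#6+#7: weight 4+5+2+2=13, value 43+34+45+23=145
- #2+#5+#6+#7: weight 4+2+2+2=10, value 43+31+45+23=142
- #3+#5+#6+#7: weight 5+2+2+2=11, value 34+31+45+23=133
- #2+#3+#5+#7: weight 4+5+2+2=13, value 43+34+31+23=131
Best: $153.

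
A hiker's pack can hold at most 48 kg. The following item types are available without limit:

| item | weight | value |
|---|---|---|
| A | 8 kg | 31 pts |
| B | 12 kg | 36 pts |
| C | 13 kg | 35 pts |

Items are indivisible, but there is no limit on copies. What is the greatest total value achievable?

Best value-per-unit is A at 31/8, and filling with it alone uses weight 6×8=48. No mix of the others beats 6×31 = 186.

186 pts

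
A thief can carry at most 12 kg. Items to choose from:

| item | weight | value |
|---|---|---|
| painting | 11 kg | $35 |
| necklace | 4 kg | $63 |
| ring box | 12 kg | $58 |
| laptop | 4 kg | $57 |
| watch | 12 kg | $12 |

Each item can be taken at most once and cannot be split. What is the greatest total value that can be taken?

Check high-value combinations within 12 kg:
- necklace+laptop: weight 4+4=8, value 63+57=120
- necklace: weight 4, value 63
- ring box: weight 12, value 58
- laptop: weight 4, value 57
Best: $120.

$120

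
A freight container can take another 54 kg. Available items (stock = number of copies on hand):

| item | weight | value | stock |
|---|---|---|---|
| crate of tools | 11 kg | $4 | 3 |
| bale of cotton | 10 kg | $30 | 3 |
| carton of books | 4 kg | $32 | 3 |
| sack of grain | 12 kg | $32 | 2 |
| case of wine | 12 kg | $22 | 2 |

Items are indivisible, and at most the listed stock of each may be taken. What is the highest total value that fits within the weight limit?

$218

Top feasible selections:
- 3×bale of cotton + 3×carton of books + 1×sack of grain: weight 54, value 218
- 3×bale of cotton + 3×carton of books + 1×case of wine: weight 54, value 208
Best: $218.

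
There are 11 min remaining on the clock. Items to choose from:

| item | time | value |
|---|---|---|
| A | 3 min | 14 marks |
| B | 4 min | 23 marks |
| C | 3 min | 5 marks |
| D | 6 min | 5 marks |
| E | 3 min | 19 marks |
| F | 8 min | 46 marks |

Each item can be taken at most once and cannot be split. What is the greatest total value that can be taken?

Check high-value combinations within 11 min:
- E+F: time 3+8=11, value 19+46=65
- A+F: time 3+8=11, value 14+46=60
- A+B+E: time 3+4+3=10, value 14+23+19=56
Best: 65 marks.

65 marks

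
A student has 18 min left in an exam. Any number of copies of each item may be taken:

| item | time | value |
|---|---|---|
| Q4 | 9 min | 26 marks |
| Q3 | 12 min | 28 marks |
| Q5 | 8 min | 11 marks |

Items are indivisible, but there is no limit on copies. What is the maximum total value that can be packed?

Best value-per-unit is Q4 at 26/9, and filling with it alone uses time 2×9=18. No mix of the others beats 2×26 = 52.

52 marks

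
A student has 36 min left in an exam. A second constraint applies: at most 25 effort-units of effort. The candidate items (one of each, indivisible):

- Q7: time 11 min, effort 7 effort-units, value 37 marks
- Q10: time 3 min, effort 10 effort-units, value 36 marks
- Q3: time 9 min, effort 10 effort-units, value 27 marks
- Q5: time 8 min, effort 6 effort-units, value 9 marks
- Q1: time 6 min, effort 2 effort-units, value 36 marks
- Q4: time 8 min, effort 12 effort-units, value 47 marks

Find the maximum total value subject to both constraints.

120 marks

Feasible sets respecting both limits:
- Q7+Q1+Q4: time 25, effort 21, value 120
- Q10+Q1+Q4: time 17, effort 24, value 119
- Q7+Q10+Q5+Q1: time 28, effort 25, value 118
Best: 120 marks.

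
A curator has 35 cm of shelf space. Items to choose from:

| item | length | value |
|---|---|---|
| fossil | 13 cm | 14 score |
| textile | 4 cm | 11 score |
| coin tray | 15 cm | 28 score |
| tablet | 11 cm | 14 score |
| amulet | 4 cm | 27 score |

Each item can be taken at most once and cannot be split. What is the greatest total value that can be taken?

Check high-value combinations within 35 cm:
- textile+coin tray+tablet+amulet: length 4+15+11+4=34, value 11+28+14+27=80
- coin tray+tablet+amulet: length 15+11+4=30, value 28+14+27=69
- fossil+coin tray+amulet: length 13+15+4=32, value 14+28+27=69
- textile+coin tray+amulet: length 4+15+4=23, value 11+28+27=66
- fossil+textile+tablet+amulet: length 13+4+11+4=32, value 14+11+14+27=66
Best: 80 score.

80 score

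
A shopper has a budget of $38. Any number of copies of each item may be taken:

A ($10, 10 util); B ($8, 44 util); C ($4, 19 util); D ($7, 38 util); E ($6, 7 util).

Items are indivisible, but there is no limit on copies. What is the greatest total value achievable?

208 util

Best value-per-unit is B at 44/8; filling with it alone gives 4×44 = 176.
Optimal mix: 3×B + 2×D → cost 38, value 208.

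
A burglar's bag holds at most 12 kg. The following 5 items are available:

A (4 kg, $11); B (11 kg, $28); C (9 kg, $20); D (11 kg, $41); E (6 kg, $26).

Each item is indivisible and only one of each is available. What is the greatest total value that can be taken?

$41

Check high-value combinations within 12 kg:
- D: weight 11, value 41
- A+E: weight 4+6=10, value 11+26=37
- B: weight 11, value 28
Best: $41.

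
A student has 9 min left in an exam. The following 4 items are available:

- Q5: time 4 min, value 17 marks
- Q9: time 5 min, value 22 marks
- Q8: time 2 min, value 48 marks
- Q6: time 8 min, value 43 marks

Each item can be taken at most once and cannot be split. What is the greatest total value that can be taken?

70 marks

Check high-value combinations within 9 min:
- Q9+Q8: time 5+2=7, value 22+48=70
- Q5+Q8: time 4+2=6, value 17+48=65
- Q8: time 2, value 48
- Q6: time 8, value 43
Best: 70 marks.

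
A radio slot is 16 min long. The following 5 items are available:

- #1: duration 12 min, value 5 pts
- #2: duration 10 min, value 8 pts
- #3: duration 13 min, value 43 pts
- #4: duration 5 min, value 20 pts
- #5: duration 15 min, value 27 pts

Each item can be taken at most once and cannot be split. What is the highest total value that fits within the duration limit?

43 pts

Check high-value combinations within 16 min:
- #3: duration 13, value 43
- #2+#4: duration 10+5=15, value 8+20=28
- #5: duration 15, value 27
Best: 43 pts.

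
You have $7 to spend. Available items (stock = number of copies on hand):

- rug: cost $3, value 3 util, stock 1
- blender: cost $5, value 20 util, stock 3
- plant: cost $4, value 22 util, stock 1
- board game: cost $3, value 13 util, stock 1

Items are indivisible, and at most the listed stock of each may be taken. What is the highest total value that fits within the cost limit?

35 util

Top feasible selections:
- 1×plant + 1×board game: cost 7, value 35
- 1×rug + 1×plant: cost 7, value 25
- 1×plant: cost 4, value 22
- 1×blender: cost 5, value 20
Best: 35 util.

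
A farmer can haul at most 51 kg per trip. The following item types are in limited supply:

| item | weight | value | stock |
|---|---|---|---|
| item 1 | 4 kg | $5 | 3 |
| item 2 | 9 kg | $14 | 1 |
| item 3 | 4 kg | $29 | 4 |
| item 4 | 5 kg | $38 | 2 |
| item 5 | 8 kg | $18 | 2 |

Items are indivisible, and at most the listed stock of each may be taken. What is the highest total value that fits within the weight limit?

Best selections within weight 51 and stock limits:
- 1×item 2 + 4×item 3 + 2×item 4 + 2×item 5: weight 51, value 242
- 2×item 1 + 4×item 3 + 2×item 4 + 2×item 5: weight 50, value 238
- 2×item 1 + 1×item 2 + 4×item 3 + 2×item 4 + 1×item 5: weight 51, value 234
- 1×item 1 + 4×item 3 + 2×item 4 + 2×item 5: weight 46, value 233
Best: $242.

$242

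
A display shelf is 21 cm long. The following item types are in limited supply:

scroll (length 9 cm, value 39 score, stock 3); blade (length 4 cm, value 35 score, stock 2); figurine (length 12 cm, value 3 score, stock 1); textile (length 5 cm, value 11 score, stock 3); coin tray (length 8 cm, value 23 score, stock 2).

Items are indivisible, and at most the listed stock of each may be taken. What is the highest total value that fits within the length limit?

Top feasible selections:
- 1×scroll + 2×blade: length 17, value 109
- 2×blade + 1×textile + 1×coin tray: length 21, value 104
- 1×scroll + 1×blade + 1×coin tray: length 21, value 97
- 2×blade + 1×coin tray: length 16, value 93
Best: 109 score.

109 score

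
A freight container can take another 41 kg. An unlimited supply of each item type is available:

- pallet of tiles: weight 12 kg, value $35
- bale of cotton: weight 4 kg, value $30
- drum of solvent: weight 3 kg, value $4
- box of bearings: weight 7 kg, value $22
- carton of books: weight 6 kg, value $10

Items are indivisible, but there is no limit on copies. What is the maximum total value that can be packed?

Best value-per-unit is bale of cotton at 30/4, and filling with it alone uses weight 10×4=40. No mix of the others beats 10×30 = 300.

$300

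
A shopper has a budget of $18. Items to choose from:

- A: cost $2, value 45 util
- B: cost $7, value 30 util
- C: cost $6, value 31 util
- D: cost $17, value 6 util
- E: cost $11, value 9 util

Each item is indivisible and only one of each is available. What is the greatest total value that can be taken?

106 util

This is a 0/1 knapsack; check combinations near the capacity.
- A+B+C: cost 2+7+6=15, value 45+30+31=106
- A+C: cost 2+6=8, value 45+31=76
- A+B: cost 2+7=9, value 45+30=75
Best: 106 util.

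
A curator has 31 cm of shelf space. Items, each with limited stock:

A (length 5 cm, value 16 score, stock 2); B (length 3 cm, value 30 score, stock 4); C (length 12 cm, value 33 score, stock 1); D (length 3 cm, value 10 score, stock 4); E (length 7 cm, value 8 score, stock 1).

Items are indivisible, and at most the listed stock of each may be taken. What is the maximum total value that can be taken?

Top feasible selections:
- 2×A + 4×B + 3×D: length 31, value 182
- 1×A + 4×B + 4×D: length 29, value 176
- 4×B + 1×C + 2×D: length 30, value 173
- 2×A + 4×B + 2×D: length 28, value 172
Best: 182 score.

182 score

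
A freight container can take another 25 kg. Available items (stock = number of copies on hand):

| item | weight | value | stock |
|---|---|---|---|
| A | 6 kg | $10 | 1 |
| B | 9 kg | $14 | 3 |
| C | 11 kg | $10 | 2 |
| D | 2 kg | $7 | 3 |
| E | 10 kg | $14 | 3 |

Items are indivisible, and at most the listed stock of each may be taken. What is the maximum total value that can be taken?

Best selections within weight 25 and stock limits:
- 2×B + 3×D: weight 24, value 49
- 1×B + 3×D + 1×E: weight 25, value 49
- 1×A + 1×B + 3×D: weight 21, value 45
- 1×A + 3×D + 1×E: weight 22, value 45
Best: $49.

$49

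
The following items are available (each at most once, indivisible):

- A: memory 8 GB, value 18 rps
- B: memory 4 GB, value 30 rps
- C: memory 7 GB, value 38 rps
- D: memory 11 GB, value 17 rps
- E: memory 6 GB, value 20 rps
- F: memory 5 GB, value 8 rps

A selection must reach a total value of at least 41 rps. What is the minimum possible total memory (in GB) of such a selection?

10

Subsets with value ≥ 41, sorted by total memory:
- B+E: memory 10, value 50
- B+C: memory 11, value 68
Minimum memory: 10 GB.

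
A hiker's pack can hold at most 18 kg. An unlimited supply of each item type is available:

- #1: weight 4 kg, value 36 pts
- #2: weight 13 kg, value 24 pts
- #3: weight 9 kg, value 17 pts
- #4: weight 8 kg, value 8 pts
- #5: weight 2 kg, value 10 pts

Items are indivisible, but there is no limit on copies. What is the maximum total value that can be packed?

Best value-per-unit is #1 at 36/4; filling with it alone gives 4×36 = 144.
Optimal mix: 4×#1 + 1×#5 → weight 18, value 154.

154 pts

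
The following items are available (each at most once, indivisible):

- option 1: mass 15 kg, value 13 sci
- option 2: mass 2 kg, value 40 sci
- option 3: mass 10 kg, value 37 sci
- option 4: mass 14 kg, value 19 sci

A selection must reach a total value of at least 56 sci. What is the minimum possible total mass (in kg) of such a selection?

Subsets with value ≥ 56, sorted by total mass:
- option 2+option 3: mass 12, value 77
- option 2+option 4: mass 16, value 59
Minimum mass: 12 kg.

12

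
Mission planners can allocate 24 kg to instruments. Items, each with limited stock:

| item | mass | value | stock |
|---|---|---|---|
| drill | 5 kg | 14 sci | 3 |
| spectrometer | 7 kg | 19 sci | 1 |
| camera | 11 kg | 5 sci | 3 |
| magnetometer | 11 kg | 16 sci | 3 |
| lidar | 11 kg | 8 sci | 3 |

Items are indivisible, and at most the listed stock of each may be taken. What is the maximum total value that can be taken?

Best selections within mass 24 and stock limits:
- 3×drill + 1×spectrometer: mass 22, value 61
- 1×drill + 1×spectrometer + 1×magnetometer: mass 23, value 49
- 2×drill + 1×spectrometer: mass 17, value 47
Best: 61 sci.

61 sci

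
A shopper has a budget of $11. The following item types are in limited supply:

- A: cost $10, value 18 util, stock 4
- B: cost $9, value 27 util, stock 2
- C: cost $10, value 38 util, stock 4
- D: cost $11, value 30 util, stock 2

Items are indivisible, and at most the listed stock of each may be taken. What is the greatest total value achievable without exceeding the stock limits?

38 util

Top feasible selections:
- 1×C: cost 10, value 38
- 1×D: cost 11, value 30
- 1×B: cost 9, value 27
- 1×A: cost 10, value 18
Best: 38 util.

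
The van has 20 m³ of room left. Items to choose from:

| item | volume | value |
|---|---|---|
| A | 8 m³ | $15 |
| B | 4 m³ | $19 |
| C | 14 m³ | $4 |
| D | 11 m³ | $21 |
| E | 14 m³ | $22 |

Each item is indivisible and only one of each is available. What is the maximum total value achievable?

$41

Check high-value combinations within 20 m³:
- B+E: volume 4+14=18, value 19+22=41
- B+D: volume 4+11=15, value 19+21=40
- A+D: volume 8+11=19, value 15+21=36
- A+B: volume 8+4=12, value 15+19=34
- B+C: volume 4+14=18, value 19+4=23
Best: $41.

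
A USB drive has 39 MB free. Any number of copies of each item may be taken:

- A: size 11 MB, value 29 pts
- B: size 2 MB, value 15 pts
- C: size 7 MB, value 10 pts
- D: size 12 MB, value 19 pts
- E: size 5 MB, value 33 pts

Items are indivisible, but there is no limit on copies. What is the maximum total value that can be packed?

288 pts

Best value-per-unit is B at 15/2; filling with it alone gives 19×15 = 285.
Optimal mix: 17×B + 1×E → size 39, value 288.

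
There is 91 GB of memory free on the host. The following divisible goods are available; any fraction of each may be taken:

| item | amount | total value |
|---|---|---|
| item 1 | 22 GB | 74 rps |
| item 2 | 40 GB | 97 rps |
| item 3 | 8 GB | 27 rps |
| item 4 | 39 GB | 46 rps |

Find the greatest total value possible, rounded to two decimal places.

222.77

Take in order of value per unit:
- item 3 (27/8 per unit): all 8 → value 27, running total 27.00
- item 1 (74/22 per unit): all 22 → value 74, running total 101.00
- item 2 (97/40 per unit): all 40 → value 97, running total 198.00
- item 4 (46/39 per unit): 21 of 39 → value 21×46/39 = 24.7692, running total 222.77
Total 222.77.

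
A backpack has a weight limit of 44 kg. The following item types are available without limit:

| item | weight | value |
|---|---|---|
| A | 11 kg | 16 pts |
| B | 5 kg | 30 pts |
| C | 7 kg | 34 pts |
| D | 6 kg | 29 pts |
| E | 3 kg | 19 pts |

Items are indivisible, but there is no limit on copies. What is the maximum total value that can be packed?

277 pts

Best value-per-unit is E at 19/3; filling with it alone gives 14×19 = 266.
Optimal mix: 1×B + 13×E → weight 44, value 277.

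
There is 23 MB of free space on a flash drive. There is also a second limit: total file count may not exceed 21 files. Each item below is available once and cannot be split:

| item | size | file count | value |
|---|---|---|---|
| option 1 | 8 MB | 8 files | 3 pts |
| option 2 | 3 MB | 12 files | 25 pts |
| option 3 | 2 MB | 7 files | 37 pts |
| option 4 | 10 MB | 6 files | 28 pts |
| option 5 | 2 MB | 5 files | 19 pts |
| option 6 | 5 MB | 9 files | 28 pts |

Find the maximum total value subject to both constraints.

Feasible sets respecting both limits:
- option 3+option 4+option 5: size 14, file count 18, value 84
- option 3+option 5+option 6: size 9, file count 21, value 84
- option 4+option 5+option 6: size 17, file count 20, value 75
Best: 84 pts.

84 pts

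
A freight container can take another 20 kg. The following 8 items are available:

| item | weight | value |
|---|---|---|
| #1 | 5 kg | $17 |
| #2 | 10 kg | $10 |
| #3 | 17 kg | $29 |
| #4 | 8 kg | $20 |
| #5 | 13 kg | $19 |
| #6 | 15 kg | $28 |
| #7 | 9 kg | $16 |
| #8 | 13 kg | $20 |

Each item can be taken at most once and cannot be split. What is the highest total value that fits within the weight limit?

Check high-value combinations within 20 kg:
- #1+#6: weight 5+15=20, value 17+28=45
- #1+#4: weight 5+8=13, value 17+20=37
- #1+#8: weight 5+13=18, value 17+20=37
Best: $45.

$45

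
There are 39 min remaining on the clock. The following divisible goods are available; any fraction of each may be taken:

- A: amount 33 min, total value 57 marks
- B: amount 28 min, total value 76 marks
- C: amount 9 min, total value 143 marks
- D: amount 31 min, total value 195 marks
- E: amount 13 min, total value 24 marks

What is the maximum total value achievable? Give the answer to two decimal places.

Take in order of value per unit:
- C (143/9 per unit): all 9 → value 143, running total 143.00
- D (195/31 per unit): 30 of 31 → value 30×195/31 = 188.7097, running total 331.71
Total 331.71.

331.71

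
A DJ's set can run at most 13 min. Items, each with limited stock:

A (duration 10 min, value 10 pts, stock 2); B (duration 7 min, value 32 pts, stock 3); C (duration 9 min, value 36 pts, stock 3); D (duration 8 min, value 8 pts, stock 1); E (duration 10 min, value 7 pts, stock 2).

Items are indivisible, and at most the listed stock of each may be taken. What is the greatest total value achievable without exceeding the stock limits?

Best selections within duration 13 and stock limits:
- 1×C: duration 9, value 36
- 1×B: duration 7, value 32
Best: 36 pts.

36 pts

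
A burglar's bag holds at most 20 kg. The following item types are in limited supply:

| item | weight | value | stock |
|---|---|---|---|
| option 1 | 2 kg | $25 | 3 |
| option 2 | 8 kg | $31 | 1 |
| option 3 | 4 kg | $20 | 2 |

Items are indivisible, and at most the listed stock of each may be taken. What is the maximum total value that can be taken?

$126

Best selections within weight 20 and stock limits:
- 3×option 1 + 1×option 2 + 1×option 3: weight 18, value 126
- 2×option 1 + 1×option 2 + 2×option 3: weight 20, value 121
- 3×option 1 + 2×option 3: weight 14, value 115
- 3×option 1 + 1×option 2: weight 14, value 106
Best: $126.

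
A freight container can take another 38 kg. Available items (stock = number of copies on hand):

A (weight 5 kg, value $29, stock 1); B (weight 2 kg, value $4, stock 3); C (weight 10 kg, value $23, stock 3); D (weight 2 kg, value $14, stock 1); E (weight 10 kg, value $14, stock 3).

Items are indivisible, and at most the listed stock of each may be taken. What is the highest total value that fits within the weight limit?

$112

Best selections within weight 38 and stock limits:
- 1×A + 3×C + 1×D: weight 37, value 112
- 1×A + 2×C + 1×D + 1×E: weight 37, value 103
- 1×A + 1×B + 3×C: weight 37, value 102
Best: $112.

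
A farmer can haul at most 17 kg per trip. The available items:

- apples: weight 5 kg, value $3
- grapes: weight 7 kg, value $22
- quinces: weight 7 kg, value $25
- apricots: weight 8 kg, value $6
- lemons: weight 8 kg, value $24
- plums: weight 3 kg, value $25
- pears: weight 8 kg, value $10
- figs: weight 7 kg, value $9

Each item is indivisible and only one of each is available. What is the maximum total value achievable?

$72

Check high-value combinations within 17 kg:
- grapes+quinces+plums: weight 7+7+3=17, value 22+25+25=72
- quinces+plums+figs: weight 7+3+7=17, value 25+25+9=59
- grapes+plums+figs: weight 7+3+7=17, value 22+25+9=56
- apples+quinces+plums: weight 5+7+3=15, value 3+25+25=53
- apples+lemons+plums: weight 5+8+3=16, value 3+24+25=52
Best: $72.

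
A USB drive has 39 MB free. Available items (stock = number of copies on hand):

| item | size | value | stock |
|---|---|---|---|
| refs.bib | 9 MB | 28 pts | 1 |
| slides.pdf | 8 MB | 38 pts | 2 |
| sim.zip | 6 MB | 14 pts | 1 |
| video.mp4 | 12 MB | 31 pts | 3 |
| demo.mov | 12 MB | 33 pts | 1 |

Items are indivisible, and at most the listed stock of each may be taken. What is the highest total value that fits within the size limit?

137 pts

Best selections within size 39 and stock limits:
- 1×refs.bib + 2×slides.pdf + 1×demo.mov: size 37, value 137
- 1×refs.bib + 2×slides.pdf + 1×video.mp4: size 37, value 135
- 2×slides.pdf + 1×sim.zip + 1×demo.mov: size 34, value 123
Best: 137 pts.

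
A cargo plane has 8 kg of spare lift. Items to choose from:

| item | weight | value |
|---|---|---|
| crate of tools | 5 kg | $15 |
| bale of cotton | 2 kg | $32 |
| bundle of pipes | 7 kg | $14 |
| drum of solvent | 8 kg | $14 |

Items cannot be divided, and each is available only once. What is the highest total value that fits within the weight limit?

$47

Check high-value combinations within 8 kg:
- crate of tools+bale of cotton: weight 5+2=7, value 15+32=47
- bale of cotton: weight 2, value 32
- crate of tools: weight 5, value 15
Best: $47.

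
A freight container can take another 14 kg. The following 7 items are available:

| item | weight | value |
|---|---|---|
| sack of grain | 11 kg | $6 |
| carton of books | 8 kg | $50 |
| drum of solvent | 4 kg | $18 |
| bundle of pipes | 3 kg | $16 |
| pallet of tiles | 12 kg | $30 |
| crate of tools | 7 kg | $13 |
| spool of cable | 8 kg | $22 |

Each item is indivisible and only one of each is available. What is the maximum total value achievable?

$68

This is a 0/1 knapsack; check combinations near the capacity.
- carton of books+drum of solvent: weight 8+4=12, value 50+18=68
- carton of books+bundle of pipes: weight 8+3=11, value 50+16=66
- carton of books: weight 8, value 50
- drum of solvent+bundle of pipes+crate of tools: weight 4+3+7=14, value 18+16+13=47
Best: $68.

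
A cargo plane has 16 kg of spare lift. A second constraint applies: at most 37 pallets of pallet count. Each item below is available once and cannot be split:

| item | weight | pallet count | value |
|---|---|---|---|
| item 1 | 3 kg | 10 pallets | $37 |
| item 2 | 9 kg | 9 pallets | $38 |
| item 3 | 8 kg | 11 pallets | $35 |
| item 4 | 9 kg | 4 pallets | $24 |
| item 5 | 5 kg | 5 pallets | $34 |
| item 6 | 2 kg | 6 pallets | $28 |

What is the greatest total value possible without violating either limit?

$106

Feasible sets respecting both limits:
- item 1+item 3+item 5: weight 16, pallet count 26, value 106
- item 1+item 2+item 6: weight 14, pallet count 25, value 103
- item 1+item 3+item 6: weight 13, pallet count 27, value 100
- item 2+item 5+item 6: weight 16, pallet count 20, value 100
Best: $106.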